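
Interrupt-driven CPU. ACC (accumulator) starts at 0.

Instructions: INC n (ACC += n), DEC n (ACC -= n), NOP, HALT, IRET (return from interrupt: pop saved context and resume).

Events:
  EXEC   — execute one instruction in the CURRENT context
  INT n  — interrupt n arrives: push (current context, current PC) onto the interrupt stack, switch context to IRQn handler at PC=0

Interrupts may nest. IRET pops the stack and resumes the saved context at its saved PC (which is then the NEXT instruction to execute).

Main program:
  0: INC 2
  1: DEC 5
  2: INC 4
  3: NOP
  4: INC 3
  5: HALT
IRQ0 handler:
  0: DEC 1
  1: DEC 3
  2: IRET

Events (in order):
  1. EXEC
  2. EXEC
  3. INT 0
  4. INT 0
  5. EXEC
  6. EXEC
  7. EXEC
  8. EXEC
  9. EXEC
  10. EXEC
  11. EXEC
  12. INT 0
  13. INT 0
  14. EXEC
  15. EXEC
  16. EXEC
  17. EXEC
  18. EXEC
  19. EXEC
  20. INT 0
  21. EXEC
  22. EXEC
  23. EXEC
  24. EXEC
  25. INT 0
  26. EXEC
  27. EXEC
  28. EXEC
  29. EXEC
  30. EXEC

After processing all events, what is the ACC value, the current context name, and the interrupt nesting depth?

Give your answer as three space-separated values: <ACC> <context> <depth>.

Answer: -20 MAIN 0

Derivation:
Event 1 (EXEC): [MAIN] PC=0: INC 2 -> ACC=2
Event 2 (EXEC): [MAIN] PC=1: DEC 5 -> ACC=-3
Event 3 (INT 0): INT 0 arrives: push (MAIN, PC=2), enter IRQ0 at PC=0 (depth now 1)
Event 4 (INT 0): INT 0 arrives: push (IRQ0, PC=0), enter IRQ0 at PC=0 (depth now 2)
Event 5 (EXEC): [IRQ0] PC=0: DEC 1 -> ACC=-4
Event 6 (EXEC): [IRQ0] PC=1: DEC 3 -> ACC=-7
Event 7 (EXEC): [IRQ0] PC=2: IRET -> resume IRQ0 at PC=0 (depth now 1)
Event 8 (EXEC): [IRQ0] PC=0: DEC 1 -> ACC=-8
Event 9 (EXEC): [IRQ0] PC=1: DEC 3 -> ACC=-11
Event 10 (EXEC): [IRQ0] PC=2: IRET -> resume MAIN at PC=2 (depth now 0)
Event 11 (EXEC): [MAIN] PC=2: INC 4 -> ACC=-7
Event 12 (INT 0): INT 0 arrives: push (MAIN, PC=3), enter IRQ0 at PC=0 (depth now 1)
Event 13 (INT 0): INT 0 arrives: push (IRQ0, PC=0), enter IRQ0 at PC=0 (depth now 2)
Event 14 (EXEC): [IRQ0] PC=0: DEC 1 -> ACC=-8
Event 15 (EXEC): [IRQ0] PC=1: DEC 3 -> ACC=-11
Event 16 (EXEC): [IRQ0] PC=2: IRET -> resume IRQ0 at PC=0 (depth now 1)
Event 17 (EXEC): [IRQ0] PC=0: DEC 1 -> ACC=-12
Event 18 (EXEC): [IRQ0] PC=1: DEC 3 -> ACC=-15
Event 19 (EXEC): [IRQ0] PC=2: IRET -> resume MAIN at PC=3 (depth now 0)
Event 20 (INT 0): INT 0 arrives: push (MAIN, PC=3), enter IRQ0 at PC=0 (depth now 1)
Event 21 (EXEC): [IRQ0] PC=0: DEC 1 -> ACC=-16
Event 22 (EXEC): [IRQ0] PC=1: DEC 3 -> ACC=-19
Event 23 (EXEC): [IRQ0] PC=2: IRET -> resume MAIN at PC=3 (depth now 0)
Event 24 (EXEC): [MAIN] PC=3: NOP
Event 25 (INT 0): INT 0 arrives: push (MAIN, PC=4), enter IRQ0 at PC=0 (depth now 1)
Event 26 (EXEC): [IRQ0] PC=0: DEC 1 -> ACC=-20
Event 27 (EXEC): [IRQ0] PC=1: DEC 3 -> ACC=-23
Event 28 (EXEC): [IRQ0] PC=2: IRET -> resume MAIN at PC=4 (depth now 0)
Event 29 (EXEC): [MAIN] PC=4: INC 3 -> ACC=-20
Event 30 (EXEC): [MAIN] PC=5: HALT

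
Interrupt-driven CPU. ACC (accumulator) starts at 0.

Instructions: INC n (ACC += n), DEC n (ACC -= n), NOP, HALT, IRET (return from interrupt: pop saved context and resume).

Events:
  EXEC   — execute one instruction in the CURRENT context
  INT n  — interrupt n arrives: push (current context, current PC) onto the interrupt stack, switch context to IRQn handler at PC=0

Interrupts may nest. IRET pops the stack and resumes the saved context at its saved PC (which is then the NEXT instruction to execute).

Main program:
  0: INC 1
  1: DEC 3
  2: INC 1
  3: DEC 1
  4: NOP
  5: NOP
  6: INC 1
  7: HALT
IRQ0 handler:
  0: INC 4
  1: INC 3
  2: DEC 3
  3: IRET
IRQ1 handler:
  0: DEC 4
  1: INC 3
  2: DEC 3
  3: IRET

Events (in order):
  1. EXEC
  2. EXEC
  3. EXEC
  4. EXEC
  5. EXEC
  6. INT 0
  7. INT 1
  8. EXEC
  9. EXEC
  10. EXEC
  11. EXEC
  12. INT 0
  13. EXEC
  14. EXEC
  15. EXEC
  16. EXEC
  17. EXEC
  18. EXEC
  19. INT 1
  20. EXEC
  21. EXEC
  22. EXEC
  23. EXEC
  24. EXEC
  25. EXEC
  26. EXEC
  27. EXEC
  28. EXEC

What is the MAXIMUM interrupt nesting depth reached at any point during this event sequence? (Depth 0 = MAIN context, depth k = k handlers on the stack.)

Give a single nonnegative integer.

Event 1 (EXEC): [MAIN] PC=0: INC 1 -> ACC=1 [depth=0]
Event 2 (EXEC): [MAIN] PC=1: DEC 3 -> ACC=-2 [depth=0]
Event 3 (EXEC): [MAIN] PC=2: INC 1 -> ACC=-1 [depth=0]
Event 4 (EXEC): [MAIN] PC=3: DEC 1 -> ACC=-2 [depth=0]
Event 5 (EXEC): [MAIN] PC=4: NOP [depth=0]
Event 6 (INT 0): INT 0 arrives: push (MAIN, PC=5), enter IRQ0 at PC=0 (depth now 1) [depth=1]
Event 7 (INT 1): INT 1 arrives: push (IRQ0, PC=0), enter IRQ1 at PC=0 (depth now 2) [depth=2]
Event 8 (EXEC): [IRQ1] PC=0: DEC 4 -> ACC=-6 [depth=2]
Event 9 (EXEC): [IRQ1] PC=1: INC 3 -> ACC=-3 [depth=2]
Event 10 (EXEC): [IRQ1] PC=2: DEC 3 -> ACC=-6 [depth=2]
Event 11 (EXEC): [IRQ1] PC=3: IRET -> resume IRQ0 at PC=0 (depth now 1) [depth=1]
Event 12 (INT 0): INT 0 arrives: push (IRQ0, PC=0), enter IRQ0 at PC=0 (depth now 2) [depth=2]
Event 13 (EXEC): [IRQ0] PC=0: INC 4 -> ACC=-2 [depth=2]
Event 14 (EXEC): [IRQ0] PC=1: INC 3 -> ACC=1 [depth=2]
Event 15 (EXEC): [IRQ0] PC=2: DEC 3 -> ACC=-2 [depth=2]
Event 16 (EXEC): [IRQ0] PC=3: IRET -> resume IRQ0 at PC=0 (depth now 1) [depth=1]
Event 17 (EXEC): [IRQ0] PC=0: INC 4 -> ACC=2 [depth=1]
Event 18 (EXEC): [IRQ0] PC=1: INC 3 -> ACC=5 [depth=1]
Event 19 (INT 1): INT 1 arrives: push (IRQ0, PC=2), enter IRQ1 at PC=0 (depth now 2) [depth=2]
Event 20 (EXEC): [IRQ1] PC=0: DEC 4 -> ACC=1 [depth=2]
Event 21 (EXEC): [IRQ1] PC=1: INC 3 -> ACC=4 [depth=2]
Event 22 (EXEC): [IRQ1] PC=2: DEC 3 -> ACC=1 [depth=2]
Event 23 (EXEC): [IRQ1] PC=3: IRET -> resume IRQ0 at PC=2 (depth now 1) [depth=1]
Event 24 (EXEC): [IRQ0] PC=2: DEC 3 -> ACC=-2 [depth=1]
Event 25 (EXEC): [IRQ0] PC=3: IRET -> resume MAIN at PC=5 (depth now 0) [depth=0]
Event 26 (EXEC): [MAIN] PC=5: NOP [depth=0]
Event 27 (EXEC): [MAIN] PC=6: INC 1 -> ACC=-1 [depth=0]
Event 28 (EXEC): [MAIN] PC=7: HALT [depth=0]
Max depth observed: 2

Answer: 2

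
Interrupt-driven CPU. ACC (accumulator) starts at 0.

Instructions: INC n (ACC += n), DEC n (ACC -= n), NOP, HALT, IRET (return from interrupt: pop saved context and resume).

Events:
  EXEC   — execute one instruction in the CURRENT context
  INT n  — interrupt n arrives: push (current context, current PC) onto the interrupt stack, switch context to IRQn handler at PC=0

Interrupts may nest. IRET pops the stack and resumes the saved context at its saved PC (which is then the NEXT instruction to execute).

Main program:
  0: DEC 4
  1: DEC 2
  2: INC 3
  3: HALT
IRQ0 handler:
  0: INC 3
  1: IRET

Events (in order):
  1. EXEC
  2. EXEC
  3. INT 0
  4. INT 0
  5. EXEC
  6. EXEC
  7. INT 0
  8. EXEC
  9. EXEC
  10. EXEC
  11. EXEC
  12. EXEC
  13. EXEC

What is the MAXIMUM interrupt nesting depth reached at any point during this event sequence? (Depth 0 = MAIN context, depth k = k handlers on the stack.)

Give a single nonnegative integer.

Answer: 2

Derivation:
Event 1 (EXEC): [MAIN] PC=0: DEC 4 -> ACC=-4 [depth=0]
Event 2 (EXEC): [MAIN] PC=1: DEC 2 -> ACC=-6 [depth=0]
Event 3 (INT 0): INT 0 arrives: push (MAIN, PC=2), enter IRQ0 at PC=0 (depth now 1) [depth=1]
Event 4 (INT 0): INT 0 arrives: push (IRQ0, PC=0), enter IRQ0 at PC=0 (depth now 2) [depth=2]
Event 5 (EXEC): [IRQ0] PC=0: INC 3 -> ACC=-3 [depth=2]
Event 6 (EXEC): [IRQ0] PC=1: IRET -> resume IRQ0 at PC=0 (depth now 1) [depth=1]
Event 7 (INT 0): INT 0 arrives: push (IRQ0, PC=0), enter IRQ0 at PC=0 (depth now 2) [depth=2]
Event 8 (EXEC): [IRQ0] PC=0: INC 3 -> ACC=0 [depth=2]
Event 9 (EXEC): [IRQ0] PC=1: IRET -> resume IRQ0 at PC=0 (depth now 1) [depth=1]
Event 10 (EXEC): [IRQ0] PC=0: INC 3 -> ACC=3 [depth=1]
Event 11 (EXEC): [IRQ0] PC=1: IRET -> resume MAIN at PC=2 (depth now 0) [depth=0]
Event 12 (EXEC): [MAIN] PC=2: INC 3 -> ACC=6 [depth=0]
Event 13 (EXEC): [MAIN] PC=3: HALT [depth=0]
Max depth observed: 2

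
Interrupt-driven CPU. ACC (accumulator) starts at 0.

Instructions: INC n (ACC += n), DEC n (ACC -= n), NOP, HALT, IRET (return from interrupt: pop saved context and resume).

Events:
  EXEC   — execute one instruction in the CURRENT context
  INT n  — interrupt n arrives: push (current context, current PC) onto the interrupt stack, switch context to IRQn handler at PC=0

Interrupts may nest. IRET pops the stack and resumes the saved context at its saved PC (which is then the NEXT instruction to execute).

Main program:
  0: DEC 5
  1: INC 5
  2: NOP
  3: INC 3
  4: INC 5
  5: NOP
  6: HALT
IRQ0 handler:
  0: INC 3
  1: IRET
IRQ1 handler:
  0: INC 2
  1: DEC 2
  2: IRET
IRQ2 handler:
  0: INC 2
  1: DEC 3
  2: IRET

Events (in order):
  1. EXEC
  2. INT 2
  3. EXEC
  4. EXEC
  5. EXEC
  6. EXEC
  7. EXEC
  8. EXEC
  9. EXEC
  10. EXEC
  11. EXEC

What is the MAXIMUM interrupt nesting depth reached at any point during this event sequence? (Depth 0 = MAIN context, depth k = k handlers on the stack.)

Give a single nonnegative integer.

Event 1 (EXEC): [MAIN] PC=0: DEC 5 -> ACC=-5 [depth=0]
Event 2 (INT 2): INT 2 arrives: push (MAIN, PC=1), enter IRQ2 at PC=0 (depth now 1) [depth=1]
Event 3 (EXEC): [IRQ2] PC=0: INC 2 -> ACC=-3 [depth=1]
Event 4 (EXEC): [IRQ2] PC=1: DEC 3 -> ACC=-6 [depth=1]
Event 5 (EXEC): [IRQ2] PC=2: IRET -> resume MAIN at PC=1 (depth now 0) [depth=0]
Event 6 (EXEC): [MAIN] PC=1: INC 5 -> ACC=-1 [depth=0]
Event 7 (EXEC): [MAIN] PC=2: NOP [depth=0]
Event 8 (EXEC): [MAIN] PC=3: INC 3 -> ACC=2 [depth=0]
Event 9 (EXEC): [MAIN] PC=4: INC 5 -> ACC=7 [depth=0]
Event 10 (EXEC): [MAIN] PC=5: NOP [depth=0]
Event 11 (EXEC): [MAIN] PC=6: HALT [depth=0]
Max depth observed: 1

Answer: 1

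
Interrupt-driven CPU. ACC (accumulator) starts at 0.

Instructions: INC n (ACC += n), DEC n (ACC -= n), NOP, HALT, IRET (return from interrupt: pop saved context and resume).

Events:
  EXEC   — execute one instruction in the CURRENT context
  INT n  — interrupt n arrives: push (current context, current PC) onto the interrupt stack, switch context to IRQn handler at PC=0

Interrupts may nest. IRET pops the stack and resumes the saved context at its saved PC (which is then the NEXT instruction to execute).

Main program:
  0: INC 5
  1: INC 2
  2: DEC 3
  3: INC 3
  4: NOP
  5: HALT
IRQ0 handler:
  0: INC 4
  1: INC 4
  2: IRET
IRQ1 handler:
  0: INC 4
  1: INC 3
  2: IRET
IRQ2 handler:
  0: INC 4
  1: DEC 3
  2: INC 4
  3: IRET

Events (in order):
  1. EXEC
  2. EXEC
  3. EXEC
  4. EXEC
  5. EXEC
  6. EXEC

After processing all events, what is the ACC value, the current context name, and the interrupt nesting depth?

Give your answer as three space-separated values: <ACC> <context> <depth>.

Event 1 (EXEC): [MAIN] PC=0: INC 5 -> ACC=5
Event 2 (EXEC): [MAIN] PC=1: INC 2 -> ACC=7
Event 3 (EXEC): [MAIN] PC=2: DEC 3 -> ACC=4
Event 4 (EXEC): [MAIN] PC=3: INC 3 -> ACC=7
Event 5 (EXEC): [MAIN] PC=4: NOP
Event 6 (EXEC): [MAIN] PC=5: HALT

Answer: 7 MAIN 0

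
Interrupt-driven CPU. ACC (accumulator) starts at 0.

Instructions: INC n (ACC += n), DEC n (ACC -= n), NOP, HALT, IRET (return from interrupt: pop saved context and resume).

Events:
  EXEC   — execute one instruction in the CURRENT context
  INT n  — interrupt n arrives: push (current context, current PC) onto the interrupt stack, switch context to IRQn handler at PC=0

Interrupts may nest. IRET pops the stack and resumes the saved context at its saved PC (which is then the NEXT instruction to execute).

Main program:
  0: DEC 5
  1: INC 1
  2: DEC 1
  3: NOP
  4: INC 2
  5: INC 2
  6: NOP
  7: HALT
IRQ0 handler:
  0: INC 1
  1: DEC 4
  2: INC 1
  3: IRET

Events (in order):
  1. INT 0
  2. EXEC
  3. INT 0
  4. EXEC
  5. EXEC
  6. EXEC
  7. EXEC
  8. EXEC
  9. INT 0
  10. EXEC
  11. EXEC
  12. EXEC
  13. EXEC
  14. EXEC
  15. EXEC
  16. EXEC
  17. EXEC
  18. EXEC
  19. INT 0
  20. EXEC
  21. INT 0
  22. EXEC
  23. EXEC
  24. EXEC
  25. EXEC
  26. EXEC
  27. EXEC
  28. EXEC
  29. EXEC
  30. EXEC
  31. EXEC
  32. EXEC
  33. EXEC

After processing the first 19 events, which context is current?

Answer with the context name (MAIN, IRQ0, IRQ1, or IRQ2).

Event 1 (INT 0): INT 0 arrives: push (MAIN, PC=0), enter IRQ0 at PC=0 (depth now 1)
Event 2 (EXEC): [IRQ0] PC=0: INC 1 -> ACC=1
Event 3 (INT 0): INT 0 arrives: push (IRQ0, PC=1), enter IRQ0 at PC=0 (depth now 2)
Event 4 (EXEC): [IRQ0] PC=0: INC 1 -> ACC=2
Event 5 (EXEC): [IRQ0] PC=1: DEC 4 -> ACC=-2
Event 6 (EXEC): [IRQ0] PC=2: INC 1 -> ACC=-1
Event 7 (EXEC): [IRQ0] PC=3: IRET -> resume IRQ0 at PC=1 (depth now 1)
Event 8 (EXEC): [IRQ0] PC=1: DEC 4 -> ACC=-5
Event 9 (INT 0): INT 0 arrives: push (IRQ0, PC=2), enter IRQ0 at PC=0 (depth now 2)
Event 10 (EXEC): [IRQ0] PC=0: INC 1 -> ACC=-4
Event 11 (EXEC): [IRQ0] PC=1: DEC 4 -> ACC=-8
Event 12 (EXEC): [IRQ0] PC=2: INC 1 -> ACC=-7
Event 13 (EXEC): [IRQ0] PC=3: IRET -> resume IRQ0 at PC=2 (depth now 1)
Event 14 (EXEC): [IRQ0] PC=2: INC 1 -> ACC=-6
Event 15 (EXEC): [IRQ0] PC=3: IRET -> resume MAIN at PC=0 (depth now 0)
Event 16 (EXEC): [MAIN] PC=0: DEC 5 -> ACC=-11
Event 17 (EXEC): [MAIN] PC=1: INC 1 -> ACC=-10
Event 18 (EXEC): [MAIN] PC=2: DEC 1 -> ACC=-11
Event 19 (INT 0): INT 0 arrives: push (MAIN, PC=3), enter IRQ0 at PC=0 (depth now 1)

Answer: IRQ0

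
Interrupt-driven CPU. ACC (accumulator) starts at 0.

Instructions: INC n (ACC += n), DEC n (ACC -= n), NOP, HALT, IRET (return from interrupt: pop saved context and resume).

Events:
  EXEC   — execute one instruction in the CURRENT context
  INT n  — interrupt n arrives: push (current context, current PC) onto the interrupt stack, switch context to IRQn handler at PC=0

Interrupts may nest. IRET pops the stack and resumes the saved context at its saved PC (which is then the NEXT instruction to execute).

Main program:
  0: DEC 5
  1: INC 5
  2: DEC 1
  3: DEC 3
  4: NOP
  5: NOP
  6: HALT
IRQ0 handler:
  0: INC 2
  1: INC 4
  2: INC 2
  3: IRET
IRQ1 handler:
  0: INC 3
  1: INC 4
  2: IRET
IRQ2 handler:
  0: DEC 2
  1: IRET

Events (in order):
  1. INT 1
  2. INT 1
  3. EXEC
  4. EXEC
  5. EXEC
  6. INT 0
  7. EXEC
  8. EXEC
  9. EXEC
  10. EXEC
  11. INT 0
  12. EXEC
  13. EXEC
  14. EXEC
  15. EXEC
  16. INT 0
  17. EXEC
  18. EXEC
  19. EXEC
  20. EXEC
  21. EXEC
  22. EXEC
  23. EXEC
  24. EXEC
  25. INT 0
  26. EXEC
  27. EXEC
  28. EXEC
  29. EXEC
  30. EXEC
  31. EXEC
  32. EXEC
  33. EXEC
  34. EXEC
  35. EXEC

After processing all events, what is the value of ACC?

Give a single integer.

Answer: 42

Derivation:
Event 1 (INT 1): INT 1 arrives: push (MAIN, PC=0), enter IRQ1 at PC=0 (depth now 1)
Event 2 (INT 1): INT 1 arrives: push (IRQ1, PC=0), enter IRQ1 at PC=0 (depth now 2)
Event 3 (EXEC): [IRQ1] PC=0: INC 3 -> ACC=3
Event 4 (EXEC): [IRQ1] PC=1: INC 4 -> ACC=7
Event 5 (EXEC): [IRQ1] PC=2: IRET -> resume IRQ1 at PC=0 (depth now 1)
Event 6 (INT 0): INT 0 arrives: push (IRQ1, PC=0), enter IRQ0 at PC=0 (depth now 2)
Event 7 (EXEC): [IRQ0] PC=0: INC 2 -> ACC=9
Event 8 (EXEC): [IRQ0] PC=1: INC 4 -> ACC=13
Event 9 (EXEC): [IRQ0] PC=2: INC 2 -> ACC=15
Event 10 (EXEC): [IRQ0] PC=3: IRET -> resume IRQ1 at PC=0 (depth now 1)
Event 11 (INT 0): INT 0 arrives: push (IRQ1, PC=0), enter IRQ0 at PC=0 (depth now 2)
Event 12 (EXEC): [IRQ0] PC=0: INC 2 -> ACC=17
Event 13 (EXEC): [IRQ0] PC=1: INC 4 -> ACC=21
Event 14 (EXEC): [IRQ0] PC=2: INC 2 -> ACC=23
Event 15 (EXEC): [IRQ0] PC=3: IRET -> resume IRQ1 at PC=0 (depth now 1)
Event 16 (INT 0): INT 0 arrives: push (IRQ1, PC=0), enter IRQ0 at PC=0 (depth now 2)
Event 17 (EXEC): [IRQ0] PC=0: INC 2 -> ACC=25
Event 18 (EXEC): [IRQ0] PC=1: INC 4 -> ACC=29
Event 19 (EXEC): [IRQ0] PC=2: INC 2 -> ACC=31
Event 20 (EXEC): [IRQ0] PC=3: IRET -> resume IRQ1 at PC=0 (depth now 1)
Event 21 (EXEC): [IRQ1] PC=0: INC 3 -> ACC=34
Event 22 (EXEC): [IRQ1] PC=1: INC 4 -> ACC=38
Event 23 (EXEC): [IRQ1] PC=2: IRET -> resume MAIN at PC=0 (depth now 0)
Event 24 (EXEC): [MAIN] PC=0: DEC 5 -> ACC=33
Event 25 (INT 0): INT 0 arrives: push (MAIN, PC=1), enter IRQ0 at PC=0 (depth now 1)
Event 26 (EXEC): [IRQ0] PC=0: INC 2 -> ACC=35
Event 27 (EXEC): [IRQ0] PC=1: INC 4 -> ACC=39
Event 28 (EXEC): [IRQ0] PC=2: INC 2 -> ACC=41
Event 29 (EXEC): [IRQ0] PC=3: IRET -> resume MAIN at PC=1 (depth now 0)
Event 30 (EXEC): [MAIN] PC=1: INC 5 -> ACC=46
Event 31 (EXEC): [MAIN] PC=2: DEC 1 -> ACC=45
Event 32 (EXEC): [MAIN] PC=3: DEC 3 -> ACC=42
Event 33 (EXEC): [MAIN] PC=4: NOP
Event 34 (EXEC): [MAIN] PC=5: NOP
Event 35 (EXEC): [MAIN] PC=6: HALT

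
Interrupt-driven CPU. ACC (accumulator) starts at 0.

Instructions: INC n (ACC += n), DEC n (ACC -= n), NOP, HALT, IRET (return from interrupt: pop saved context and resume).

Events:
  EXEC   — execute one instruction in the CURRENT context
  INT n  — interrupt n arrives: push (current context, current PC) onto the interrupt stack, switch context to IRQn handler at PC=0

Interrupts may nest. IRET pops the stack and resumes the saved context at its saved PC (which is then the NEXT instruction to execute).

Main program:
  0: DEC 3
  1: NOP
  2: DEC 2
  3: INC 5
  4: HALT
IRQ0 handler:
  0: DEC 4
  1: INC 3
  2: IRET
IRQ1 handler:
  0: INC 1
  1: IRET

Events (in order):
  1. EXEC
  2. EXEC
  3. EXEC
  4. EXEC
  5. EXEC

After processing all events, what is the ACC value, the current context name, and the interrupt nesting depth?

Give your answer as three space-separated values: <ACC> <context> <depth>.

Answer: 0 MAIN 0

Derivation:
Event 1 (EXEC): [MAIN] PC=0: DEC 3 -> ACC=-3
Event 2 (EXEC): [MAIN] PC=1: NOP
Event 3 (EXEC): [MAIN] PC=2: DEC 2 -> ACC=-5
Event 4 (EXEC): [MAIN] PC=3: INC 5 -> ACC=0
Event 5 (EXEC): [MAIN] PC=4: HALT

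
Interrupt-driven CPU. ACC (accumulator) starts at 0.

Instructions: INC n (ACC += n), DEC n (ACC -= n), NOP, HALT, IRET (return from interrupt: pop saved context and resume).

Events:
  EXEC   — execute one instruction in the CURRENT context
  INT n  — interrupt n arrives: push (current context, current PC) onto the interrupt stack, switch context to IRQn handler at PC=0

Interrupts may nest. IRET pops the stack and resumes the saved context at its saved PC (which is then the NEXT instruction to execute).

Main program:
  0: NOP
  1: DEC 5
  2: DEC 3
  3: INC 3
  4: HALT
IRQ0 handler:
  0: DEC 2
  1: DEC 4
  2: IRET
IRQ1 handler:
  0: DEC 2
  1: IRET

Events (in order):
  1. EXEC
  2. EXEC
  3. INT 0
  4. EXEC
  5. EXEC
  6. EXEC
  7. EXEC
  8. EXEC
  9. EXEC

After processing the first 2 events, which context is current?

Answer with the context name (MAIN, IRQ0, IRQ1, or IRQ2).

Answer: MAIN

Derivation:
Event 1 (EXEC): [MAIN] PC=0: NOP
Event 2 (EXEC): [MAIN] PC=1: DEC 5 -> ACC=-5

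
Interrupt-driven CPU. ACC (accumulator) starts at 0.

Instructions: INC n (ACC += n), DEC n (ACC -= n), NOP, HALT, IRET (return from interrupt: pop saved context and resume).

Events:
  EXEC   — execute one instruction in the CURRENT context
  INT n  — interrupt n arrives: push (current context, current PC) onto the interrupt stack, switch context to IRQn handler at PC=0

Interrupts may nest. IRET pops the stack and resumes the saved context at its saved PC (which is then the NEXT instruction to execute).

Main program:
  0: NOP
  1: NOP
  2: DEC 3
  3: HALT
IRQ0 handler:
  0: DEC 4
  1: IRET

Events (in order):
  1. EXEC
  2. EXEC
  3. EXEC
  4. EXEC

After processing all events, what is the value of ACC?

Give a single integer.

Answer: -3

Derivation:
Event 1 (EXEC): [MAIN] PC=0: NOP
Event 2 (EXEC): [MAIN] PC=1: NOP
Event 3 (EXEC): [MAIN] PC=2: DEC 3 -> ACC=-3
Event 4 (EXEC): [MAIN] PC=3: HALT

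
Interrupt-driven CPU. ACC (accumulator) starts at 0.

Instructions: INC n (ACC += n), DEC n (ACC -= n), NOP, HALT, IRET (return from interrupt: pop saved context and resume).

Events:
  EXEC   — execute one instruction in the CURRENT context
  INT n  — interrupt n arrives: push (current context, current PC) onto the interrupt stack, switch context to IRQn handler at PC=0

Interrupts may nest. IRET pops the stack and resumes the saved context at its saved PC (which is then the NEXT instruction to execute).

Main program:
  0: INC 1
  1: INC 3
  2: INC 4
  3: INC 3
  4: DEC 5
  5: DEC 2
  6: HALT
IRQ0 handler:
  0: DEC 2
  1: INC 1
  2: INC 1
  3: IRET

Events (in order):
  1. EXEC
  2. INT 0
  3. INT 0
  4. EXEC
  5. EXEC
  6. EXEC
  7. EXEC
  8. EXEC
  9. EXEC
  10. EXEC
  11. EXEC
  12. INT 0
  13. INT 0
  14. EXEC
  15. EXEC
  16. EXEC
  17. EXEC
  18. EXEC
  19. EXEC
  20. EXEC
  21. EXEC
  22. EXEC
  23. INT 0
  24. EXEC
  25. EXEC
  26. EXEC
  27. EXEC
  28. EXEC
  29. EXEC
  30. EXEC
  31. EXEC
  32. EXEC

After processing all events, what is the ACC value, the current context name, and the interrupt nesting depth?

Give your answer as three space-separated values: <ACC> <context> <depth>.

Answer: 4 MAIN 0

Derivation:
Event 1 (EXEC): [MAIN] PC=0: INC 1 -> ACC=1
Event 2 (INT 0): INT 0 arrives: push (MAIN, PC=1), enter IRQ0 at PC=0 (depth now 1)
Event 3 (INT 0): INT 0 arrives: push (IRQ0, PC=0), enter IRQ0 at PC=0 (depth now 2)
Event 4 (EXEC): [IRQ0] PC=0: DEC 2 -> ACC=-1
Event 5 (EXEC): [IRQ0] PC=1: INC 1 -> ACC=0
Event 6 (EXEC): [IRQ0] PC=2: INC 1 -> ACC=1
Event 7 (EXEC): [IRQ0] PC=3: IRET -> resume IRQ0 at PC=0 (depth now 1)
Event 8 (EXEC): [IRQ0] PC=0: DEC 2 -> ACC=-1
Event 9 (EXEC): [IRQ0] PC=1: INC 1 -> ACC=0
Event 10 (EXEC): [IRQ0] PC=2: INC 1 -> ACC=1
Event 11 (EXEC): [IRQ0] PC=3: IRET -> resume MAIN at PC=1 (depth now 0)
Event 12 (INT 0): INT 0 arrives: push (MAIN, PC=1), enter IRQ0 at PC=0 (depth now 1)
Event 13 (INT 0): INT 0 arrives: push (IRQ0, PC=0), enter IRQ0 at PC=0 (depth now 2)
Event 14 (EXEC): [IRQ0] PC=0: DEC 2 -> ACC=-1
Event 15 (EXEC): [IRQ0] PC=1: INC 1 -> ACC=0
Event 16 (EXEC): [IRQ0] PC=2: INC 1 -> ACC=1
Event 17 (EXEC): [IRQ0] PC=3: IRET -> resume IRQ0 at PC=0 (depth now 1)
Event 18 (EXEC): [IRQ0] PC=0: DEC 2 -> ACC=-1
Event 19 (EXEC): [IRQ0] PC=1: INC 1 -> ACC=0
Event 20 (EXEC): [IRQ0] PC=2: INC 1 -> ACC=1
Event 21 (EXEC): [IRQ0] PC=3: IRET -> resume MAIN at PC=1 (depth now 0)
Event 22 (EXEC): [MAIN] PC=1: INC 3 -> ACC=4
Event 23 (INT 0): INT 0 arrives: push (MAIN, PC=2), enter IRQ0 at PC=0 (depth now 1)
Event 24 (EXEC): [IRQ0] PC=0: DEC 2 -> ACC=2
Event 25 (EXEC): [IRQ0] PC=1: INC 1 -> ACC=3
Event 26 (EXEC): [IRQ0] PC=2: INC 1 -> ACC=4
Event 27 (EXEC): [IRQ0] PC=3: IRET -> resume MAIN at PC=2 (depth now 0)
Event 28 (EXEC): [MAIN] PC=2: INC 4 -> ACC=8
Event 29 (EXEC): [MAIN] PC=3: INC 3 -> ACC=11
Event 30 (EXEC): [MAIN] PC=4: DEC 5 -> ACC=6
Event 31 (EXEC): [MAIN] PC=5: DEC 2 -> ACC=4
Event 32 (EXEC): [MAIN] PC=6: HALT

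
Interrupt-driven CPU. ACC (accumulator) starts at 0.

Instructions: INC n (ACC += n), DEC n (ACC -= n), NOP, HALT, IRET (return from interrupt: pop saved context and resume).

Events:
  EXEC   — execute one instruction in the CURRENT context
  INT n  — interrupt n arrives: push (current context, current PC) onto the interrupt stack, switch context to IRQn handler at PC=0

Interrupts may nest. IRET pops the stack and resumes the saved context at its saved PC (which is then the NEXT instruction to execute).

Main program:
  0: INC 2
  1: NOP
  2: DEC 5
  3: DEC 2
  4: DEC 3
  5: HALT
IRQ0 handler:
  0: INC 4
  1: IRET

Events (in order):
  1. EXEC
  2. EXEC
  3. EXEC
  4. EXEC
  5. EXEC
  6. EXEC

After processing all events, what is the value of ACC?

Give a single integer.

Event 1 (EXEC): [MAIN] PC=0: INC 2 -> ACC=2
Event 2 (EXEC): [MAIN] PC=1: NOP
Event 3 (EXEC): [MAIN] PC=2: DEC 5 -> ACC=-3
Event 4 (EXEC): [MAIN] PC=3: DEC 2 -> ACC=-5
Event 5 (EXEC): [MAIN] PC=4: DEC 3 -> ACC=-8
Event 6 (EXEC): [MAIN] PC=5: HALT

Answer: -8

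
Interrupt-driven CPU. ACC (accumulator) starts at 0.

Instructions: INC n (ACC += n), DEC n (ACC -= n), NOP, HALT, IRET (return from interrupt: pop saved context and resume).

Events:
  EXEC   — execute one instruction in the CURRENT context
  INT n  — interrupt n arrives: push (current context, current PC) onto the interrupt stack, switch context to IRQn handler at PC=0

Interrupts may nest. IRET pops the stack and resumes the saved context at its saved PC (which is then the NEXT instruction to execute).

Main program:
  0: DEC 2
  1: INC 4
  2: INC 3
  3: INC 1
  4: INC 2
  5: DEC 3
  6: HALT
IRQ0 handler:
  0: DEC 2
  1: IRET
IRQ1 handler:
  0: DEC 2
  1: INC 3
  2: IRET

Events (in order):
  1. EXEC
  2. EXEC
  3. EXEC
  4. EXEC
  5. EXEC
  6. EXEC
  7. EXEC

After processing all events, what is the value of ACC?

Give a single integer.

Event 1 (EXEC): [MAIN] PC=0: DEC 2 -> ACC=-2
Event 2 (EXEC): [MAIN] PC=1: INC 4 -> ACC=2
Event 3 (EXEC): [MAIN] PC=2: INC 3 -> ACC=5
Event 4 (EXEC): [MAIN] PC=3: INC 1 -> ACC=6
Event 5 (EXEC): [MAIN] PC=4: INC 2 -> ACC=8
Event 6 (EXEC): [MAIN] PC=5: DEC 3 -> ACC=5
Event 7 (EXEC): [MAIN] PC=6: HALT

Answer: 5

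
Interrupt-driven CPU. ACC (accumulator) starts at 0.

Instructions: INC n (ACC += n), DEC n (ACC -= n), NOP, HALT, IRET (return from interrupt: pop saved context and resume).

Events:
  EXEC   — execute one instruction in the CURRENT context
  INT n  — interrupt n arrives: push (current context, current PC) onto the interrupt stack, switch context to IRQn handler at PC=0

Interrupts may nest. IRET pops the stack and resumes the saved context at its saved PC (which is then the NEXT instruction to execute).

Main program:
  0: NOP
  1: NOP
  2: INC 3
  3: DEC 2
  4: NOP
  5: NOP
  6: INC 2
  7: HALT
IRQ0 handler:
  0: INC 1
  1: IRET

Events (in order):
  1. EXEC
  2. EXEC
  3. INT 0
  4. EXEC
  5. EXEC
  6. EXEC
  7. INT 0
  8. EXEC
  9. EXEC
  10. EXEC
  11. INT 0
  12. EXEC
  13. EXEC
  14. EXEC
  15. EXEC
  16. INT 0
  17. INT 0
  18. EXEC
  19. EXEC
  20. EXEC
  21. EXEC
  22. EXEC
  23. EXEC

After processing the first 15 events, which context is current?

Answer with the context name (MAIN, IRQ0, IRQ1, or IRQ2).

Answer: MAIN

Derivation:
Event 1 (EXEC): [MAIN] PC=0: NOP
Event 2 (EXEC): [MAIN] PC=1: NOP
Event 3 (INT 0): INT 0 arrives: push (MAIN, PC=2), enter IRQ0 at PC=0 (depth now 1)
Event 4 (EXEC): [IRQ0] PC=0: INC 1 -> ACC=1
Event 5 (EXEC): [IRQ0] PC=1: IRET -> resume MAIN at PC=2 (depth now 0)
Event 6 (EXEC): [MAIN] PC=2: INC 3 -> ACC=4
Event 7 (INT 0): INT 0 arrives: push (MAIN, PC=3), enter IRQ0 at PC=0 (depth now 1)
Event 8 (EXEC): [IRQ0] PC=0: INC 1 -> ACC=5
Event 9 (EXEC): [IRQ0] PC=1: IRET -> resume MAIN at PC=3 (depth now 0)
Event 10 (EXEC): [MAIN] PC=3: DEC 2 -> ACC=3
Event 11 (INT 0): INT 0 arrives: push (MAIN, PC=4), enter IRQ0 at PC=0 (depth now 1)
Event 12 (EXEC): [IRQ0] PC=0: INC 1 -> ACC=4
Event 13 (EXEC): [IRQ0] PC=1: IRET -> resume MAIN at PC=4 (depth now 0)
Event 14 (EXEC): [MAIN] PC=4: NOP
Event 15 (EXEC): [MAIN] PC=5: NOP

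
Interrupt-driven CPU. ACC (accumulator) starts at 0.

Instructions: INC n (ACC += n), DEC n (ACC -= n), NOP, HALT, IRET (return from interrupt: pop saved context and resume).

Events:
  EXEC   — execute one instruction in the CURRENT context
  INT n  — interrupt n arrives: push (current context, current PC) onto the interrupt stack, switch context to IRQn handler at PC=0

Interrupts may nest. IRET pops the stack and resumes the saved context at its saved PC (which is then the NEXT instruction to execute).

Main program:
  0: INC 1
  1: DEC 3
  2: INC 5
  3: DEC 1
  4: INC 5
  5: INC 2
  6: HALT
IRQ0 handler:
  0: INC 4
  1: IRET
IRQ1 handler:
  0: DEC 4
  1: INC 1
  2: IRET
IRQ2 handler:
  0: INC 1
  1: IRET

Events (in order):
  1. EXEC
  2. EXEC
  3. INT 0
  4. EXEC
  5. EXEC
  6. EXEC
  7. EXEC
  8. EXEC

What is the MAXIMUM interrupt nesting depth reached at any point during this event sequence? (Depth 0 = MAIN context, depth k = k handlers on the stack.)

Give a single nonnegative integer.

Event 1 (EXEC): [MAIN] PC=0: INC 1 -> ACC=1 [depth=0]
Event 2 (EXEC): [MAIN] PC=1: DEC 3 -> ACC=-2 [depth=0]
Event 3 (INT 0): INT 0 arrives: push (MAIN, PC=2), enter IRQ0 at PC=0 (depth now 1) [depth=1]
Event 4 (EXEC): [IRQ0] PC=0: INC 4 -> ACC=2 [depth=1]
Event 5 (EXEC): [IRQ0] PC=1: IRET -> resume MAIN at PC=2 (depth now 0) [depth=0]
Event 6 (EXEC): [MAIN] PC=2: INC 5 -> ACC=7 [depth=0]
Event 7 (EXEC): [MAIN] PC=3: DEC 1 -> ACC=6 [depth=0]
Event 8 (EXEC): [MAIN] PC=4: INC 5 -> ACC=11 [depth=0]
Max depth observed: 1

Answer: 1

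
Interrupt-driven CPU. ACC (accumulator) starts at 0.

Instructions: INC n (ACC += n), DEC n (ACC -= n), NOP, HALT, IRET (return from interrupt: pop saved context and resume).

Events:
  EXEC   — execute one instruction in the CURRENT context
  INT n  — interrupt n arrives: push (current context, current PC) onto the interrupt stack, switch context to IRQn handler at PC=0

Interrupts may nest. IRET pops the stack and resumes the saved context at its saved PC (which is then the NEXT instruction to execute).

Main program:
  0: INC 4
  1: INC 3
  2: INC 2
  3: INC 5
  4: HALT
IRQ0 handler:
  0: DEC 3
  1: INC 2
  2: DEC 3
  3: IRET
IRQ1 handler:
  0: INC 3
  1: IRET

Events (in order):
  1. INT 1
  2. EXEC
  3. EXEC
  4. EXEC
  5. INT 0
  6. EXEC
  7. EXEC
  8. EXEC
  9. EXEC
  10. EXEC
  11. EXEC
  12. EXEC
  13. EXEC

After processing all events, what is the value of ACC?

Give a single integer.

Event 1 (INT 1): INT 1 arrives: push (MAIN, PC=0), enter IRQ1 at PC=0 (depth now 1)
Event 2 (EXEC): [IRQ1] PC=0: INC 3 -> ACC=3
Event 3 (EXEC): [IRQ1] PC=1: IRET -> resume MAIN at PC=0 (depth now 0)
Event 4 (EXEC): [MAIN] PC=0: INC 4 -> ACC=7
Event 5 (INT 0): INT 0 arrives: push (MAIN, PC=1), enter IRQ0 at PC=0 (depth now 1)
Event 6 (EXEC): [IRQ0] PC=0: DEC 3 -> ACC=4
Event 7 (EXEC): [IRQ0] PC=1: INC 2 -> ACC=6
Event 8 (EXEC): [IRQ0] PC=2: DEC 3 -> ACC=3
Event 9 (EXEC): [IRQ0] PC=3: IRET -> resume MAIN at PC=1 (depth now 0)
Event 10 (EXEC): [MAIN] PC=1: INC 3 -> ACC=6
Event 11 (EXEC): [MAIN] PC=2: INC 2 -> ACC=8
Event 12 (EXEC): [MAIN] PC=3: INC 5 -> ACC=13
Event 13 (EXEC): [MAIN] PC=4: HALT

Answer: 13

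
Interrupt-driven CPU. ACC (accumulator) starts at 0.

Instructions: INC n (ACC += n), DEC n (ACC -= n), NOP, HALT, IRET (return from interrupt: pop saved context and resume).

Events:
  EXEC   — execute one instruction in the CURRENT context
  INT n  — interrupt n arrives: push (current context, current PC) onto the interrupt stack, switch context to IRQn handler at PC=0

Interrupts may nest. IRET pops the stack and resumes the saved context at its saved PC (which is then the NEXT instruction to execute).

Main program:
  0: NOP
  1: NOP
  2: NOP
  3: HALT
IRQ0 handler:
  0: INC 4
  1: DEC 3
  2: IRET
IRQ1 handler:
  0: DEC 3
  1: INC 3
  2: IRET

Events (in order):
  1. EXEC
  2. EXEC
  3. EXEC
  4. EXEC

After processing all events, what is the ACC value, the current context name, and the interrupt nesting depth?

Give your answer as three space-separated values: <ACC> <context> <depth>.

Event 1 (EXEC): [MAIN] PC=0: NOP
Event 2 (EXEC): [MAIN] PC=1: NOP
Event 3 (EXEC): [MAIN] PC=2: NOP
Event 4 (EXEC): [MAIN] PC=3: HALT

Answer: 0 MAIN 0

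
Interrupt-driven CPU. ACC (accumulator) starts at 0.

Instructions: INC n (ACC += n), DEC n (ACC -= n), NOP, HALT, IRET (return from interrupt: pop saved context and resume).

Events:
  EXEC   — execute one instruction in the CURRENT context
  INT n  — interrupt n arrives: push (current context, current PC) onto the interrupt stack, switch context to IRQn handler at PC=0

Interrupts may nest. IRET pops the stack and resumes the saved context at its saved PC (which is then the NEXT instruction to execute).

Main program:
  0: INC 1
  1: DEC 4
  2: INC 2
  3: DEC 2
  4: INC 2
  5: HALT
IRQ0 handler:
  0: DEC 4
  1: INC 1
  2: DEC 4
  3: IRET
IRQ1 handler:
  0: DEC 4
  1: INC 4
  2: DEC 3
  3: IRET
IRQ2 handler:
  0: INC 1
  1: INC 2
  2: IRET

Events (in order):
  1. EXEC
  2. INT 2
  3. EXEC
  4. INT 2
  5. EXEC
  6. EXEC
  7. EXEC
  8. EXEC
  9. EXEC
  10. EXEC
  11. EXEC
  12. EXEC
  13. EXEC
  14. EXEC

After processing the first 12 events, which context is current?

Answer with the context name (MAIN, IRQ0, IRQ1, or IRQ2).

Event 1 (EXEC): [MAIN] PC=0: INC 1 -> ACC=1
Event 2 (INT 2): INT 2 arrives: push (MAIN, PC=1), enter IRQ2 at PC=0 (depth now 1)
Event 3 (EXEC): [IRQ2] PC=0: INC 1 -> ACC=2
Event 4 (INT 2): INT 2 arrives: push (IRQ2, PC=1), enter IRQ2 at PC=0 (depth now 2)
Event 5 (EXEC): [IRQ2] PC=0: INC 1 -> ACC=3
Event 6 (EXEC): [IRQ2] PC=1: INC 2 -> ACC=5
Event 7 (EXEC): [IRQ2] PC=2: IRET -> resume IRQ2 at PC=1 (depth now 1)
Event 8 (EXEC): [IRQ2] PC=1: INC 2 -> ACC=7
Event 9 (EXEC): [IRQ2] PC=2: IRET -> resume MAIN at PC=1 (depth now 0)
Event 10 (EXEC): [MAIN] PC=1: DEC 4 -> ACC=3
Event 11 (EXEC): [MAIN] PC=2: INC 2 -> ACC=5
Event 12 (EXEC): [MAIN] PC=3: DEC 2 -> ACC=3

Answer: MAIN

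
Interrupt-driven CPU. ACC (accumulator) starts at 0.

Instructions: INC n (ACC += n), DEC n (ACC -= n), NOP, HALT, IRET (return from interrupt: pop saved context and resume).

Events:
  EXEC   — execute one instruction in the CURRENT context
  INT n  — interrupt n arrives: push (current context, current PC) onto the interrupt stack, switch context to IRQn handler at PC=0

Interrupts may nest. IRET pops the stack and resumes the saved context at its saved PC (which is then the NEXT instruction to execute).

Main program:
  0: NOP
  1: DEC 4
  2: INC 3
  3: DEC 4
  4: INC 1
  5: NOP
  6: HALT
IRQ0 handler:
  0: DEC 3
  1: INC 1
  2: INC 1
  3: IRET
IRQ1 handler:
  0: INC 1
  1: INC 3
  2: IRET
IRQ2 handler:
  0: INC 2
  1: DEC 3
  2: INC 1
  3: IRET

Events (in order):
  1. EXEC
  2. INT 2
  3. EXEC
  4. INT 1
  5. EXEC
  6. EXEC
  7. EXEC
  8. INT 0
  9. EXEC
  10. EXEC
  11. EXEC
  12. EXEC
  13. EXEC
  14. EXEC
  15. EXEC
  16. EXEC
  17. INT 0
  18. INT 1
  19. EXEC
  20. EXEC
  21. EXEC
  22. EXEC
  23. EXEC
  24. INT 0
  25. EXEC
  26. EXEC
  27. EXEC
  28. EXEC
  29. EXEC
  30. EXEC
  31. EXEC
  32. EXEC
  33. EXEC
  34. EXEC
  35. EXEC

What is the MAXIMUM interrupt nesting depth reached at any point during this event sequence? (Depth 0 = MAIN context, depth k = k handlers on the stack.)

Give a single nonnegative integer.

Event 1 (EXEC): [MAIN] PC=0: NOP [depth=0]
Event 2 (INT 2): INT 2 arrives: push (MAIN, PC=1), enter IRQ2 at PC=0 (depth now 1) [depth=1]
Event 3 (EXEC): [IRQ2] PC=0: INC 2 -> ACC=2 [depth=1]
Event 4 (INT 1): INT 1 arrives: push (IRQ2, PC=1), enter IRQ1 at PC=0 (depth now 2) [depth=2]
Event 5 (EXEC): [IRQ1] PC=0: INC 1 -> ACC=3 [depth=2]
Event 6 (EXEC): [IRQ1] PC=1: INC 3 -> ACC=6 [depth=2]
Event 7 (EXEC): [IRQ1] PC=2: IRET -> resume IRQ2 at PC=1 (depth now 1) [depth=1]
Event 8 (INT 0): INT 0 arrives: push (IRQ2, PC=1), enter IRQ0 at PC=0 (depth now 2) [depth=2]
Event 9 (EXEC): [IRQ0] PC=0: DEC 3 -> ACC=3 [depth=2]
Event 10 (EXEC): [IRQ0] PC=1: INC 1 -> ACC=4 [depth=2]
Event 11 (EXEC): [IRQ0] PC=2: INC 1 -> ACC=5 [depth=2]
Event 12 (EXEC): [IRQ0] PC=3: IRET -> resume IRQ2 at PC=1 (depth now 1) [depth=1]
Event 13 (EXEC): [IRQ2] PC=1: DEC 3 -> ACC=2 [depth=1]
Event 14 (EXEC): [IRQ2] PC=2: INC 1 -> ACC=3 [depth=1]
Event 15 (EXEC): [IRQ2] PC=3: IRET -> resume MAIN at PC=1 (depth now 0) [depth=0]
Event 16 (EXEC): [MAIN] PC=1: DEC 4 -> ACC=-1 [depth=0]
Event 17 (INT 0): INT 0 arrives: push (MAIN, PC=2), enter IRQ0 at PC=0 (depth now 1) [depth=1]
Event 18 (INT 1): INT 1 arrives: push (IRQ0, PC=0), enter IRQ1 at PC=0 (depth now 2) [depth=2]
Event 19 (EXEC): [IRQ1] PC=0: INC 1 -> ACC=0 [depth=2]
Event 20 (EXEC): [IRQ1] PC=1: INC 3 -> ACC=3 [depth=2]
Event 21 (EXEC): [IRQ1] PC=2: IRET -> resume IRQ0 at PC=0 (depth now 1) [depth=1]
Event 22 (EXEC): [IRQ0] PC=0: DEC 3 -> ACC=0 [depth=1]
Event 23 (EXEC): [IRQ0] PC=1: INC 1 -> ACC=1 [depth=1]
Event 24 (INT 0): INT 0 arrives: push (IRQ0, PC=2), enter IRQ0 at PC=0 (depth now 2) [depth=2]
Event 25 (EXEC): [IRQ0] PC=0: DEC 3 -> ACC=-2 [depth=2]
Event 26 (EXEC): [IRQ0] PC=1: INC 1 -> ACC=-1 [depth=2]
Event 27 (EXEC): [IRQ0] PC=2: INC 1 -> ACC=0 [depth=2]
Event 28 (EXEC): [IRQ0] PC=3: IRET -> resume IRQ0 at PC=2 (depth now 1) [depth=1]
Event 29 (EXEC): [IRQ0] PC=2: INC 1 -> ACC=1 [depth=1]
Event 30 (EXEC): [IRQ0] PC=3: IRET -> resume MAIN at PC=2 (depth now 0) [depth=0]
Event 31 (EXEC): [MAIN] PC=2: INC 3 -> ACC=4 [depth=0]
Event 32 (EXEC): [MAIN] PC=3: DEC 4 -> ACC=0 [depth=0]
Event 33 (EXEC): [MAIN] PC=4: INC 1 -> ACC=1 [depth=0]
Event 34 (EXEC): [MAIN] PC=5: NOP [depth=0]
Event 35 (EXEC): [MAIN] PC=6: HALT [depth=0]
Max depth observed: 2

Answer: 2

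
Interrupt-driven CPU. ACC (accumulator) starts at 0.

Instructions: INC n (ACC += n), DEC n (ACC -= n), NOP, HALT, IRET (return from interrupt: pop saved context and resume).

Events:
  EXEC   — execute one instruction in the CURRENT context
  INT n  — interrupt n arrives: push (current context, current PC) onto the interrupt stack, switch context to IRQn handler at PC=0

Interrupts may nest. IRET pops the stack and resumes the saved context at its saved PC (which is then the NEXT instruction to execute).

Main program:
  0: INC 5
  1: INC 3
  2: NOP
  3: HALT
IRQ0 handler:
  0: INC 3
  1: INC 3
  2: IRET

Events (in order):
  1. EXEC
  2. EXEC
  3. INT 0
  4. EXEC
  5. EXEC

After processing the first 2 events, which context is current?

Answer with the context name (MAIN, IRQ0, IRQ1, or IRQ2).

Event 1 (EXEC): [MAIN] PC=0: INC 5 -> ACC=5
Event 2 (EXEC): [MAIN] PC=1: INC 3 -> ACC=8

Answer: MAIN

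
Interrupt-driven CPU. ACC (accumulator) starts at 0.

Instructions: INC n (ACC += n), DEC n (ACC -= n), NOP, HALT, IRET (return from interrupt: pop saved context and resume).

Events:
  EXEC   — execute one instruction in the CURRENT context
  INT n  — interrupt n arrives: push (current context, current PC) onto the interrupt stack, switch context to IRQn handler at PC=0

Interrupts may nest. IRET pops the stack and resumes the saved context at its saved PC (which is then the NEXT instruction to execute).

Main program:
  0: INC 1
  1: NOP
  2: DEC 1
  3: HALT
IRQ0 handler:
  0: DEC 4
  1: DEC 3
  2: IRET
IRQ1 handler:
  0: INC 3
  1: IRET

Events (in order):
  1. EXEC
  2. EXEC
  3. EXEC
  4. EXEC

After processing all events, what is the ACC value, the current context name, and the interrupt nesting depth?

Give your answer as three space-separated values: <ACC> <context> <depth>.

Event 1 (EXEC): [MAIN] PC=0: INC 1 -> ACC=1
Event 2 (EXEC): [MAIN] PC=1: NOP
Event 3 (EXEC): [MAIN] PC=2: DEC 1 -> ACC=0
Event 4 (EXEC): [MAIN] PC=3: HALT

Answer: 0 MAIN 0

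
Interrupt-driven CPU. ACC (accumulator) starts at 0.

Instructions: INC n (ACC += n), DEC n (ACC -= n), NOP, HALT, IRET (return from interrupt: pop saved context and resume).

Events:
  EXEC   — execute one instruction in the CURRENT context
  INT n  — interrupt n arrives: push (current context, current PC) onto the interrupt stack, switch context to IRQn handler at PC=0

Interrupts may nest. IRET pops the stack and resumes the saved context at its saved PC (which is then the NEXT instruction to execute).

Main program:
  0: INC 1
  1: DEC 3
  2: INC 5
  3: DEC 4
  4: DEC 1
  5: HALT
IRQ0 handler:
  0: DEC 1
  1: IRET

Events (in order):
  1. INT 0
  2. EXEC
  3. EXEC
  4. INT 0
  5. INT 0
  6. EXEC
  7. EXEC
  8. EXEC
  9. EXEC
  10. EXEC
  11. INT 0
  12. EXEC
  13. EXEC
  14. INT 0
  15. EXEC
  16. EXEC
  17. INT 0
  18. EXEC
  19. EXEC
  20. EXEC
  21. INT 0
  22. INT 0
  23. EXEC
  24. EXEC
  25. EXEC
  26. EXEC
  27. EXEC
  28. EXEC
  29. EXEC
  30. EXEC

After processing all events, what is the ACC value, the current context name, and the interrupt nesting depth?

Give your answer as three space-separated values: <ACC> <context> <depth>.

Answer: -10 MAIN 0

Derivation:
Event 1 (INT 0): INT 0 arrives: push (MAIN, PC=0), enter IRQ0 at PC=0 (depth now 1)
Event 2 (EXEC): [IRQ0] PC=0: DEC 1 -> ACC=-1
Event 3 (EXEC): [IRQ0] PC=1: IRET -> resume MAIN at PC=0 (depth now 0)
Event 4 (INT 0): INT 0 arrives: push (MAIN, PC=0), enter IRQ0 at PC=0 (depth now 1)
Event 5 (INT 0): INT 0 arrives: push (IRQ0, PC=0), enter IRQ0 at PC=0 (depth now 2)
Event 6 (EXEC): [IRQ0] PC=0: DEC 1 -> ACC=-2
Event 7 (EXEC): [IRQ0] PC=1: IRET -> resume IRQ0 at PC=0 (depth now 1)
Event 8 (EXEC): [IRQ0] PC=0: DEC 1 -> ACC=-3
Event 9 (EXEC): [IRQ0] PC=1: IRET -> resume MAIN at PC=0 (depth now 0)
Event 10 (EXEC): [MAIN] PC=0: INC 1 -> ACC=-2
Event 11 (INT 0): INT 0 arrives: push (MAIN, PC=1), enter IRQ0 at PC=0 (depth now 1)
Event 12 (EXEC): [IRQ0] PC=0: DEC 1 -> ACC=-3
Event 13 (EXEC): [IRQ0] PC=1: IRET -> resume MAIN at PC=1 (depth now 0)
Event 14 (INT 0): INT 0 arrives: push (MAIN, PC=1), enter IRQ0 at PC=0 (depth now 1)
Event 15 (EXEC): [IRQ0] PC=0: DEC 1 -> ACC=-4
Event 16 (EXEC): [IRQ0] PC=1: IRET -> resume MAIN at PC=1 (depth now 0)
Event 17 (INT 0): INT 0 arrives: push (MAIN, PC=1), enter IRQ0 at PC=0 (depth now 1)
Event 18 (EXEC): [IRQ0] PC=0: DEC 1 -> ACC=-5
Event 19 (EXEC): [IRQ0] PC=1: IRET -> resume MAIN at PC=1 (depth now 0)
Event 20 (EXEC): [MAIN] PC=1: DEC 3 -> ACC=-8
Event 21 (INT 0): INT 0 arrives: push (MAIN, PC=2), enter IRQ0 at PC=0 (depth now 1)
Event 22 (INT 0): INT 0 arrives: push (IRQ0, PC=0), enter IRQ0 at PC=0 (depth now 2)
Event 23 (EXEC): [IRQ0] PC=0: DEC 1 -> ACC=-9
Event 24 (EXEC): [IRQ0] PC=1: IRET -> resume IRQ0 at PC=0 (depth now 1)
Event 25 (EXEC): [IRQ0] PC=0: DEC 1 -> ACC=-10
Event 26 (EXEC): [IRQ0] PC=1: IRET -> resume MAIN at PC=2 (depth now 0)
Event 27 (EXEC): [MAIN] PC=2: INC 5 -> ACC=-5
Event 28 (EXEC): [MAIN] PC=3: DEC 4 -> ACC=-9
Event 29 (EXEC): [MAIN] PC=4: DEC 1 -> ACC=-10
Event 30 (EXEC): [MAIN] PC=5: HALT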